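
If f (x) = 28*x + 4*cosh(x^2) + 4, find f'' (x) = 16*x^2*cosh(x^2) + 8*sinh(x^2)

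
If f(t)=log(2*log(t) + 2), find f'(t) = 1/(t*log(t) + t)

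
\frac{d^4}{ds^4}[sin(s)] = sin(s)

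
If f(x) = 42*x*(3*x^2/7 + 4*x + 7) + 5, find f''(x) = 108*x + 336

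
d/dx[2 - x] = -1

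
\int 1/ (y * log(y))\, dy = log(2*log(y)) + C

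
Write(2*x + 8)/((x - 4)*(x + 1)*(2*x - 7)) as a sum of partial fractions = -20/(3*(2*x - 7)) + 2/(15*(x + 1)) + 16/(5*(x - 4))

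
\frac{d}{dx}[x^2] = 2*x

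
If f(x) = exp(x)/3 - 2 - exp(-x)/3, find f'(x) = (exp(2*x) + 1)*exp(-x)/3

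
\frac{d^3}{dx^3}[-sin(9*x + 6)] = 729*cos(9*x + 6)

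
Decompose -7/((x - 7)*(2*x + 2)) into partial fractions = 7/(16*(x + 1)) - 7/(16*(x - 7))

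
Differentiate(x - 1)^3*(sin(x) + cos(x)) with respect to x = (x - 1)^2*(sqrt(2)*x*cos(x + pi/4) + 4*sin(x) + 2*cos(x))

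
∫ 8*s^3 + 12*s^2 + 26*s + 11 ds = 2*s^4 + 4*s^3 + 13*s^2 + 11*s + C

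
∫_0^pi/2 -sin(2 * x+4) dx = -cos(4)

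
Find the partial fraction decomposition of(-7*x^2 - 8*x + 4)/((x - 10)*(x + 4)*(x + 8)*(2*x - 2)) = 95/(324*(x + 8)) - 19/(140*(x + 4)) + 11/(810*(x - 1)) - 97/(567*(x - 10))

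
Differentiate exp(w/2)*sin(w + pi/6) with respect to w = (sin(w + pi/6)/2 + cos(w + pi/6))*exp(w/2)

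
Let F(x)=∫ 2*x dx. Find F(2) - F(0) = 4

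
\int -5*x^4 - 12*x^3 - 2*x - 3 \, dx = -x^5 - 3*x^4 - x^2 - 3*x + C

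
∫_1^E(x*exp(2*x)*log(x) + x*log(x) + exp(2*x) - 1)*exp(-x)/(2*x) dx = -exp(-E)/2 + exp(E)/2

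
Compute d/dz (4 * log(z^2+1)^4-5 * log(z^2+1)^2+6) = (32*z*log(z^2 + 1)^3 - 20*z*log(z^2 + 1))/(z^2 + 1)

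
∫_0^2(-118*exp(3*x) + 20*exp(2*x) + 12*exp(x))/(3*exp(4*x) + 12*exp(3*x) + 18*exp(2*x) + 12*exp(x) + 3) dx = -14*exp(6)/(1 + exp(2))^3 - 2*exp(4)/(3*(1 + exp(2))^2) - 1/12 + 4*exp(2)/(1 + exp(2))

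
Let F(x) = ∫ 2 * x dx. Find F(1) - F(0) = 1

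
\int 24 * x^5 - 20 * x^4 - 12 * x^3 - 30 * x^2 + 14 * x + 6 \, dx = 4*x^6 - 4*x^5 - 3*x^4 - 10*x^3 + 7*x^2 + 6*x + C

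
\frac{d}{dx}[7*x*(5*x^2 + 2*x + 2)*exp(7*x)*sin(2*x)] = 7*(35*x^3*sin(2*x) + 10*x^3*cos(2*x) + 29*x^2*sin(2*x) + 4*x^2*cos(2*x) + 18*x*sin(2*x) + 4*x*cos(2*x) + 2*sin(2*x))*exp(7*x)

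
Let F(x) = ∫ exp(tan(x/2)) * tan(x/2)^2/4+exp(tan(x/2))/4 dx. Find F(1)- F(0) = -1/2 + exp(tan(1/2))/2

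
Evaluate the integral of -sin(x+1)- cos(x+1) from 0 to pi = -2*cos(1) + 2*sin(1)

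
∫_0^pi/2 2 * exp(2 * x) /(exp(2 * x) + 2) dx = -log(3) + log(2 + exp(pi))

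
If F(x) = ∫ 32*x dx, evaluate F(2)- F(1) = 48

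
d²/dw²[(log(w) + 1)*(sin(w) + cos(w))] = sqrt(2)*(-w^2*log(w)*sin(w + pi/4) - w^2*sin(w + pi/4) + 2*w*cos(w + pi/4) - sin(w + pi/4))/w^2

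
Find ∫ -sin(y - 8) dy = cos(y - 8) + C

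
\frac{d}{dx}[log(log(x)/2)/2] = 1/(2*x*log(x))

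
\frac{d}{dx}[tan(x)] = cos(x)^(-2)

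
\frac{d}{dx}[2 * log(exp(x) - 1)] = 2*exp(x)/(exp(x) - 1)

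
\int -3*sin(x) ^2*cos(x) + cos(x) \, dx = sin(x)*cos(x)^2 + C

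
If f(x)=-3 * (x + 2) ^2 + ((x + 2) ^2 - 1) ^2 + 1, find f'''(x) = 24*x + 48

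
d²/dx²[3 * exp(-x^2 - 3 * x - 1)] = (12*x^2 + 36*x + 21)*exp(-x^2 - 3*x - 1)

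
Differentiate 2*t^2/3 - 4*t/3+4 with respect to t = 4*t/3 - 4/3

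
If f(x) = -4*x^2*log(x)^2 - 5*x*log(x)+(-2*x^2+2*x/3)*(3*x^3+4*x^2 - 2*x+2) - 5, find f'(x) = -30*x^4 - 24*x^3 + 20*x^2 - 8*x*log(x)^2 - 8*x*log(x) - 32*x/3 - 5*log(x) - 11/3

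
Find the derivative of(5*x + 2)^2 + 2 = 50*x + 20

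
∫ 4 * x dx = 2*x^2 + C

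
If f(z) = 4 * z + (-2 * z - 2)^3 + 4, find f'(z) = -24*z^2 - 48*z - 20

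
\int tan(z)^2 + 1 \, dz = tan(z) + C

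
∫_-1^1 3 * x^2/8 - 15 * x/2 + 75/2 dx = 301/4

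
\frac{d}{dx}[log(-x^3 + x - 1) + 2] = (3*x^2 - 1)/(x^3 - x + 1)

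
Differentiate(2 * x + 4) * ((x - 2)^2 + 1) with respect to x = 6*x^2 - 8*x - 6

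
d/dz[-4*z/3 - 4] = -4/3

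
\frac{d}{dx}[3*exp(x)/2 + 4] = 3*exp(x)/2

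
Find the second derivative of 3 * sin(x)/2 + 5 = -3*sin(x)/2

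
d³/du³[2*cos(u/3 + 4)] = 2*sin(u/3 + 4)/27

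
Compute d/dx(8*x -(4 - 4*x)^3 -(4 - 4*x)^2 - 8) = 192*x^2 - 416*x + 232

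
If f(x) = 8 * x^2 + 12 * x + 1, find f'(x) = 16*x + 12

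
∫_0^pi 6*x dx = 3*pi^2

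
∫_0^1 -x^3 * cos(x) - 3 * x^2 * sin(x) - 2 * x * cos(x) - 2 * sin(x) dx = -3*sin(1)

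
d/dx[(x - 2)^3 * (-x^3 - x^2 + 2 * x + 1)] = -6*x^5 + 25*x^4 - 16*x^3 - 45*x^2 + 52*x - 4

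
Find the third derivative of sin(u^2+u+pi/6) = -8*u^3*cos(u^2 + u + pi/6) - 12*u^2*cos(u^2 + u + pi/6) - 12*u*sin(u^2 + u + pi/6) - 6*u*cos(u^2 + u + pi/6) - 6*sin(u^2 + u + pi/6) - cos(u^2 + u + pi/6)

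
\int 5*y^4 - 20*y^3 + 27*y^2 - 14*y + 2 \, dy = y^5 - 5*y^4 + 9*y^3 - 7*y^2 + 2*y + C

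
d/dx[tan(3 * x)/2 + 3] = 3/(2*cos(3*x)^2)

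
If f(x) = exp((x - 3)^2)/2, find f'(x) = x*exp(x^2 - 6*x + 9) - 3*exp(x^2 - 6*x + 9)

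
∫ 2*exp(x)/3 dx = 2*exp(x)/3 + C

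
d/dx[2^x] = 2^x*log(2)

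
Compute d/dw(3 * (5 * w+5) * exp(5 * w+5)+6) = 75*w*exp(5*w + 5) + 90*exp(5*w + 5)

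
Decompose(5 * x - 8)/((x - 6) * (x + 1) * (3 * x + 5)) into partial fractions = -147/(46*(3*x + 5)) + 13/(14*(x + 1)) + 22/(161*(x - 6))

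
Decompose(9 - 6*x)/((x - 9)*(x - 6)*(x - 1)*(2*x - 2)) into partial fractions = -201/(3200*(x - 1)) + 3/(80*(x - 1)^2) + 9/(50*(x - 6)) - 15/(128*(x - 9))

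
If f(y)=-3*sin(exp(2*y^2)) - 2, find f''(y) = 12*(4*y^2*exp(2*y^2)*sin(exp(2*y^2)) - 4*y^2*cos(exp(2*y^2)) - cos(exp(2*y^2)))*exp(2*y^2)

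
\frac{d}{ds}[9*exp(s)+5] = 9*exp(s)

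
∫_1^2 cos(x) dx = -sin(1) + sin(2)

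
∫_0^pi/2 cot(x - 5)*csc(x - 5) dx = -sec(5) - csc(5)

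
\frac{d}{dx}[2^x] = 2^x*log(2)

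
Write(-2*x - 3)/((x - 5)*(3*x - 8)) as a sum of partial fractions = 25/(7*(3*x - 8)) - 13/(7*(x - 5))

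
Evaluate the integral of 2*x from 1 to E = -1 + exp(2)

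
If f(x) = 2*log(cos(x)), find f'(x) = -2*tan(x)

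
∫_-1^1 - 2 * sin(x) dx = 0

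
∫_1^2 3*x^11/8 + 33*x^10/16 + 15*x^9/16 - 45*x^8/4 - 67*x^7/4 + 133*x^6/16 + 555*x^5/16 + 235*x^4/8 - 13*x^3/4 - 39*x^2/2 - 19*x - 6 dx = 40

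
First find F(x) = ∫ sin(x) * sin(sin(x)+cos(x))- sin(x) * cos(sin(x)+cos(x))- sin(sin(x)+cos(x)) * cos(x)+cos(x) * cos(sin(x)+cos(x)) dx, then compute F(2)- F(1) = sqrt(2)*(-sin(pi/4 + sqrt(2)*sin(pi/4 + 1)) + sin(sqrt(2)*sin(pi/4 + 2) + pi/4))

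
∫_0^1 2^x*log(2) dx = 1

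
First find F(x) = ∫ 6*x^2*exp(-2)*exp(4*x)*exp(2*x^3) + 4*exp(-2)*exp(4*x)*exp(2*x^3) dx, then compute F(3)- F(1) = -exp(4) + exp(64)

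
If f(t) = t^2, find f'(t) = 2*t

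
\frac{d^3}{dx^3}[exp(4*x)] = 64*exp(4*x)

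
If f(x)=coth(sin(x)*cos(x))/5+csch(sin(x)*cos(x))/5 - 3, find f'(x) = -(coth(sin(2*x)/2)*csch(sin(2*x)/2) + 2/(cosh(sin(2*x)) - 1))*cos(2*x)/5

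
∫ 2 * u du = u^2 + C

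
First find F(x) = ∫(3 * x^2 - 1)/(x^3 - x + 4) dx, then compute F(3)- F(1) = -log(4) + log(28)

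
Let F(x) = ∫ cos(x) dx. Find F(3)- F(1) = -sin(1) + sin(3)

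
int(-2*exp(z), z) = -2*exp(z) + C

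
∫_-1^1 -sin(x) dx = 0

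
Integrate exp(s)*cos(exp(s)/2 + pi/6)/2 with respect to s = sin(exp(s)/2 + pi/6) + C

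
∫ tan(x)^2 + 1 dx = tan(x) + C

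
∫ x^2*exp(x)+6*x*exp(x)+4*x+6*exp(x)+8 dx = ((x + 2)^2 - 2)*(exp(x) + 2) + C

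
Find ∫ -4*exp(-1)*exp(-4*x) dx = exp(-4*x - 1) + C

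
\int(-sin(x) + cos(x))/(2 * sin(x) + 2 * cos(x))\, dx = log(sin(x + pi/4))/2 + C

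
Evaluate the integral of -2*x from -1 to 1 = 0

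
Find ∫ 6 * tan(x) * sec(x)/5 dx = 6*sec(x)/5 + C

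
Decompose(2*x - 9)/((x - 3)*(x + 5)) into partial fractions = 19/(8*(x + 5)) - 3/(8*(x - 3))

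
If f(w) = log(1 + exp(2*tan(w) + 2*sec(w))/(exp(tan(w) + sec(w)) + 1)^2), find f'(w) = 2*(sin(w) + 1)*exp(2/cos(w))*exp(2*tan(w))/((2*exp(3*tan(w))*exp(3*sec(w)) + 4*exp(2*tan(w))*exp(2*sec(w)) + 3*exp(tan(w))*exp(sec(w)) + 1)*cos(w)^2)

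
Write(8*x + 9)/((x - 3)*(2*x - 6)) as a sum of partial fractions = 4/(x - 3) + 33/(2*(x - 3)^2)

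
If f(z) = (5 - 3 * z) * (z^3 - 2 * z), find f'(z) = -12*z^3 + 15*z^2 + 12*z - 10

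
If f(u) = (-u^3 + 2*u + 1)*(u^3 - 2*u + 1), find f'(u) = -6*u^5 + 16*u^3 - 8*u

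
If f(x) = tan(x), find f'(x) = cos(x)^(-2)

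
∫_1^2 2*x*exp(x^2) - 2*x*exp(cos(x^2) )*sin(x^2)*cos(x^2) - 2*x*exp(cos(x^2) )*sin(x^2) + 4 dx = -E - exp(cos(1))*cos(1) + exp(cos(4))*cos(4) + 4 + exp(4)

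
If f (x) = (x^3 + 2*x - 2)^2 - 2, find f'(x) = 6*x^5 + 16*x^3 - 12*x^2 + 8*x - 8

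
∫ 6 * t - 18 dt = 3*t^2 - 18*t + C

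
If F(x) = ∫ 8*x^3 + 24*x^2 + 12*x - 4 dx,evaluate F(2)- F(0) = 112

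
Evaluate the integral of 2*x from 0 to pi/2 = pi^2/4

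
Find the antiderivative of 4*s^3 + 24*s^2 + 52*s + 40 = s^4 + 8*s^3 + 26*s^2 + 40*s + C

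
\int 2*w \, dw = w^2 + C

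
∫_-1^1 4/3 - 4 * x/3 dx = 8/3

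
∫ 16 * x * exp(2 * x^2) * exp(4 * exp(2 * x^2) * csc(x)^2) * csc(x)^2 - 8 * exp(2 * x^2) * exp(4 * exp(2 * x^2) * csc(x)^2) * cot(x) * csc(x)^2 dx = exp(4*exp(2*x^2)*csc(x)^2) + C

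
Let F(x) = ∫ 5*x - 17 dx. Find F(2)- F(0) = -24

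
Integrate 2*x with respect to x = x^2 + C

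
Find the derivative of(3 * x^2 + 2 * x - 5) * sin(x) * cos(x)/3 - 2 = x^2*cos(2*x) + x*sin(2*x) + 2*x*cos(2*x)/3 + sin(2*x)/3 - 5*cos(2*x)/3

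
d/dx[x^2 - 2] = 2*x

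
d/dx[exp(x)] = exp(x)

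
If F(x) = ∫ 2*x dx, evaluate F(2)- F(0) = 4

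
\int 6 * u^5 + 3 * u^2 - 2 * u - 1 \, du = u^6 + u^3 - u^2 - u + C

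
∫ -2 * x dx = -x^2 + C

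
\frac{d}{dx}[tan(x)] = cos(x)^(-2)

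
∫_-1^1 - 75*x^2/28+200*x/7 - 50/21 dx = -275/42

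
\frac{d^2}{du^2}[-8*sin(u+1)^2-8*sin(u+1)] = 8*sin(u + 1) - 16*cos(2*u + 2)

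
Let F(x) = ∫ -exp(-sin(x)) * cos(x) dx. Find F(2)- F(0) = -1 + exp(-sin(2))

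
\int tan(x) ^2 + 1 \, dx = tan(x) + C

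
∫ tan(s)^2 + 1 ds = tan(s) + C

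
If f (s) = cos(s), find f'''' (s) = cos(s)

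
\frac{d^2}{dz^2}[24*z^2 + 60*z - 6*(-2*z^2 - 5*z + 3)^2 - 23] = -288*z^2 - 720*z - 108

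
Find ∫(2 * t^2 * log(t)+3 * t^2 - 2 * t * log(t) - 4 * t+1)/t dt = (t - 1)^2*(log(t) + 1) + C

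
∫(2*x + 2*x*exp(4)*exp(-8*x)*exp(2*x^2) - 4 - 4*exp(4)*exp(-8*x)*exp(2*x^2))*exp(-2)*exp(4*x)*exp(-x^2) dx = 2*sinh(x^2 - 4*x + 2) + C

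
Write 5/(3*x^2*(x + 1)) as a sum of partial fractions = 5/(3*(x + 1)) - 5/(3*x) + 5/(3*x^2)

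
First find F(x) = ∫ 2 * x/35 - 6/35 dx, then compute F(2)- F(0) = -8/35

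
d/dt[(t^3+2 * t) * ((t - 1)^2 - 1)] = 5*t^4 - 8*t^3 + 6*t^2 - 8*t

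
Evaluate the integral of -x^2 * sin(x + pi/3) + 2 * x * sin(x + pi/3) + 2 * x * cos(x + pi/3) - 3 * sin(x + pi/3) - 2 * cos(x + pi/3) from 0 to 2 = 3*cos(pi/3 + 2) - 3/2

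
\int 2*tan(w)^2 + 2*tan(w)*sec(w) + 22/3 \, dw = 16*w/3 + 2*tan(w) + 2/cos(w) + C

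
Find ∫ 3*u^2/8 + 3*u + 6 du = u^3/8 + 3*u^2/2 + 6*u + C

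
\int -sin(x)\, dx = cos(x) + C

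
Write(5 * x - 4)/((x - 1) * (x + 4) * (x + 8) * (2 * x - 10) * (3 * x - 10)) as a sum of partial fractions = -513/(26180*(3*x - 10)) - 11/(7956*(x + 8)) + 1/(330*(x + 4)) + 1/(2520*(x - 1)) + 7/(1560*(x - 5))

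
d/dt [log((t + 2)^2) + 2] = 2/(t + 2)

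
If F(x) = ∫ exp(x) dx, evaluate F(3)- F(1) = -E + exp(3)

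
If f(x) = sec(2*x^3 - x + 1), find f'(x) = 6*x^2*tan(2*x^3 - x + 1)*sec(2*x^3 - x + 1) - tan(2*x^3 - x + 1)*sec(2*x^3 - x + 1)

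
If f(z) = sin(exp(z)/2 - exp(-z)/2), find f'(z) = (exp(2*z) + 1)*exp(-z)*cos(exp(z)/2 - exp(-z)/2)/2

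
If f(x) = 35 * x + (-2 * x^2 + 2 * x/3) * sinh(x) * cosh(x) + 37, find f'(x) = -2*x^2*cosh(2*x) - 2*x*sinh(2*x) + 2*x*cosh(2*x)/3 + sinh(2*x)/3 + 35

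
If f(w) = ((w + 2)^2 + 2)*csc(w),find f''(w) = (-w^2 + 2*w^2/sin(w)^2 - 4*w - 4*w*cos(w)/sin(w) + 8*w/sin(w)^2 - 4 - 8*cos(w)/sin(w) + 12/sin(w)^2)/sin(w)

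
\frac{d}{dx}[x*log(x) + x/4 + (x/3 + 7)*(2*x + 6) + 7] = 4*x/3 + log(x) + 69/4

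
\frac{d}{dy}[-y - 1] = -1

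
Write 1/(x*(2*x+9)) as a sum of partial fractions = -2/(9*(2*x + 9)) + 1/(9*x)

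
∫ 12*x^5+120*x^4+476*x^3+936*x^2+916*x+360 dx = 2*x^6 + 24*x^5 + 119*x^4 + 312*x^3 + 458*x^2 + 360*x + C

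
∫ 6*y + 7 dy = 3*y^2 + 7*y + C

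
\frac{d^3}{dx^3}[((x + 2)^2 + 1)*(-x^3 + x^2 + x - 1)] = -60*x^2 - 72*x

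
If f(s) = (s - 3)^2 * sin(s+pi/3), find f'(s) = s^2*cos(s + pi/3) + 2*s*sin(s + pi/3) - 6*s*cos(s + pi/3) - 6*sin(s + pi/3) + 9*cos(s + pi/3)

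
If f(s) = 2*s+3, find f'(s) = 2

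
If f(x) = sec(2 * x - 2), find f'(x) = 2*tan(2*x - 2)*sec(2*x - 2)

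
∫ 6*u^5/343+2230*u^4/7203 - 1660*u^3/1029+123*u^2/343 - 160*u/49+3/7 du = u^6/343 + 446*u^5/7203 - 415*u^4/1029 + 41*u^3/343 - 80*u^2/49 + 3*u/7 + C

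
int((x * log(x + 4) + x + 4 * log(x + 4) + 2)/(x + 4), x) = (x + 2)*log(x + 4) + C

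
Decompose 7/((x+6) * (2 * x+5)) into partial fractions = 2/(2*x + 5) - 1/(x + 6)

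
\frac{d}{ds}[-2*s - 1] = -2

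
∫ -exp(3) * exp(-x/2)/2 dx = exp(3 - x/2) + C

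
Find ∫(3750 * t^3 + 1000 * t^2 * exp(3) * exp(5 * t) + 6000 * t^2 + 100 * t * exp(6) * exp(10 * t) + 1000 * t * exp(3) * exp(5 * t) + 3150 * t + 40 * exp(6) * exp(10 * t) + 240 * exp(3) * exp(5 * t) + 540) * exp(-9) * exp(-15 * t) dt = -2*(5*t + 3)*((5*t + 3)^2*exp(15*t + 9) + 2*(5*t + 3)*exp(20*t + 12) + 2*exp(25*t + 15))*exp(-30*t - 18) + C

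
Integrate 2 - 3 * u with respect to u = -3*u^2/2 + 2*u + C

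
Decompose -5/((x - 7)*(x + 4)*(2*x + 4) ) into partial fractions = -5/(44*(x + 4)) + 5/(36*(x + 2)) - 5/(198*(x - 7))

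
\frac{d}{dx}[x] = 1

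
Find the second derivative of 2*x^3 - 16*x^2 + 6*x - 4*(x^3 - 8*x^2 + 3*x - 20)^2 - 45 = -120*x^4 + 1280*x^3 - 3360*x^2 + 2124*x - 2664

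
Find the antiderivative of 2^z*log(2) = 2^z + C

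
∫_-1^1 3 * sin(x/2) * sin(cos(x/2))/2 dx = 0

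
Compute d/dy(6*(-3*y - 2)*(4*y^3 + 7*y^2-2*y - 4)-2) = -288*y^3 - 522*y^2 - 96*y + 96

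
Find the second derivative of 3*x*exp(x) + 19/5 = 3*x*exp(x) + 6*exp(x)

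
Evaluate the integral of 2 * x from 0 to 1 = 1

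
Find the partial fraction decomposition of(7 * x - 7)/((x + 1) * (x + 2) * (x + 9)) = -5/(4*(x + 9)) + 3/(x + 2) - 7/(4*(x + 1))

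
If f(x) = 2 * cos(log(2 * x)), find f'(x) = -2*sin(log(x) + log(2))/x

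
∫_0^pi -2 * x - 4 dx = 4 - (2 + pi)^2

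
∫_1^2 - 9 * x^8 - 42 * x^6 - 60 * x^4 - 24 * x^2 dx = -1701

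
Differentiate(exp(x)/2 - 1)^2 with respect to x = exp(2*x)/2 - exp(x)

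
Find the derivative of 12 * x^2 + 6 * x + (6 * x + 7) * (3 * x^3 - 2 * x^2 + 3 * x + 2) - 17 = 72*x^3 + 27*x^2 + 32*x + 39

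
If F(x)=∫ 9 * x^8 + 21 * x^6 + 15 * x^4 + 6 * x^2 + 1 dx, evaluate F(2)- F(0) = 1010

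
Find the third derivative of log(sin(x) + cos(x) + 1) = (cos(2*x) + 3*sqrt(2)*cos(x + pi/4))/(2*(sqrt(2)*sin(x)^2*cos(x + pi/4) + sin(x)^2 + 2*sin(x)*cos(x) + sqrt(2)*sin(x)*cos(x + pi/4) + 3*sin(x) + 2*cos(x) + 2))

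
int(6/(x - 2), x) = 6*log(x - 2) + C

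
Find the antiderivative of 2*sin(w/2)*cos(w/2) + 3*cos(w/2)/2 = 3*sin(w/2) - cos(w) + C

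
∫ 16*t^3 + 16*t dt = 4*t^4 + 8*t^2 + C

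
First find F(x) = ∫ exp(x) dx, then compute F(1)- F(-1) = E - exp(-1)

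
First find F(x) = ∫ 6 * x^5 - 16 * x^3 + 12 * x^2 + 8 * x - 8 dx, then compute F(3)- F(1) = 528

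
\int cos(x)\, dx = sin(x) + C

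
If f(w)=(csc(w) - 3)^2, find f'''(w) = 2*(-3 + 4/sin(w) + 18/sin(w)^2 - 12/sin(w)^3)*cos(w)/sin(w)^2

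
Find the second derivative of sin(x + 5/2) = -sin(x + 5/2)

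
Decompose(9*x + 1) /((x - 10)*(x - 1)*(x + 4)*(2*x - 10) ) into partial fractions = 1/(36*(x + 4)) + 1/(36*(x - 1)) - 23/(180*(x - 5)) + 13/(180*(x - 10))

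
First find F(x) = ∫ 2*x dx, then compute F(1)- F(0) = 1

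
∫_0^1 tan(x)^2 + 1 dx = tan(1)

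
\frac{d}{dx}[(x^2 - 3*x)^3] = 6*x^5 - 45*x^4 + 108*x^3 - 81*x^2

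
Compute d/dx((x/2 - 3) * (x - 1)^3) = 2*x^3 - 27*x^2/2 + 21*x - 19/2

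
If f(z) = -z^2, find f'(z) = -2*z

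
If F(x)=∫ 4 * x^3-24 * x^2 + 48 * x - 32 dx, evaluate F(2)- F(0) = -16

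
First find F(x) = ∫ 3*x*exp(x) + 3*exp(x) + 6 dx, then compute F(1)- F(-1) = 3*exp(-1) + 3*E + 12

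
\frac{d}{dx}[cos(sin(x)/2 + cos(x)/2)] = -sqrt(2)*sin(sqrt(2)*sin(x + pi/4)/2)*cos(x + pi/4)/2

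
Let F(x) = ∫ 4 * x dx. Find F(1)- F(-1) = 0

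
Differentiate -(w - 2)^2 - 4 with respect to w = 4 - 2*w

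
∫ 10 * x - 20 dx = 5*x^2 - 20*x + C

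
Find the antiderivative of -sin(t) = cos(t) + C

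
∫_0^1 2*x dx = 1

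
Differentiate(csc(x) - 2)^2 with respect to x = 2*(2 - 1/sin(x))*cos(x)/sin(x)^2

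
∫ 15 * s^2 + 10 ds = 5*s^3 + 10*s + C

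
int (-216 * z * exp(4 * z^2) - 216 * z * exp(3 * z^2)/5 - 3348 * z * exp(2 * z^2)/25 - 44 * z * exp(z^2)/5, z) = (-675*exp(3*z^2) - 180*exp(2*z^2) - 837*exp(z^2) - 110)*exp(z^2)/25 + C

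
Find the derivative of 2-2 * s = -2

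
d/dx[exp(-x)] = -exp(-x)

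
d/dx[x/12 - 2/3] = 1/12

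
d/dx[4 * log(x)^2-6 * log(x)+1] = (8*log(x) - 6)/x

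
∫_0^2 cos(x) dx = sin(2)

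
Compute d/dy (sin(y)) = cos(y)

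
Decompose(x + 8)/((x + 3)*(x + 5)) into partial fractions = -3/(2*(x + 5)) + 5/(2*(x + 3))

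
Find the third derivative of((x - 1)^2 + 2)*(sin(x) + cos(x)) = x^2*sin(x) - x^2*cos(x) - 8*x*sin(x) - 4*x*cos(x) + 3*sin(x) + 9*cos(x)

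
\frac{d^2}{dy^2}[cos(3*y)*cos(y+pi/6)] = -2*sin(2*y + pi/3) - 8*cos(4*y + pi/6)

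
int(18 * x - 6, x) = 9*x^2 - 6*x + C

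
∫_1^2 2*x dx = 3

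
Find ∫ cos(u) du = sin(u) + C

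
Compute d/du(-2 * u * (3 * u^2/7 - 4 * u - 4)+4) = -18*u^2/7 + 16*u + 8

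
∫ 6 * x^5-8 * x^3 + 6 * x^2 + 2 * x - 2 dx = x^6 - 2*x^4 + 2*x^3 + x^2 - 2*x + C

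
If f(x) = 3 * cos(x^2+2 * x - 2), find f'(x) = -6*(x + 1)*sin(x^2 + 2*x - 2)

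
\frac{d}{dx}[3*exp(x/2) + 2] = 3*exp(x/2)/2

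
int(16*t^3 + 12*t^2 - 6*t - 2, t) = 4*t^4 + 4*t^3 - 3*t^2 - 2*t + C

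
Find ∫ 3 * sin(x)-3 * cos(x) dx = -3*sqrt(2)*sin(x + pi/4) + C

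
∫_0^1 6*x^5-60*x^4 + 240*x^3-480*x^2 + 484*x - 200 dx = -69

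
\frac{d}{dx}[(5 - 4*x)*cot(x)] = 4*x/sin(x)^2 - 4/tan(x) - 5/sin(x)^2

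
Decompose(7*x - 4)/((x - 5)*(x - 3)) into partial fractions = -17/(2*(x - 3)) + 31/(2*(x - 5))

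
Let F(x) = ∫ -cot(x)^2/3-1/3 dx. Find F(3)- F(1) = cot(3)/3 - cot(1)/3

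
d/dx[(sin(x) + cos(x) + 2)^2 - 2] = 2*cos(2*x) + 4*sqrt(2)*cos(x + pi/4)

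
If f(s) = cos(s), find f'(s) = -sin(s)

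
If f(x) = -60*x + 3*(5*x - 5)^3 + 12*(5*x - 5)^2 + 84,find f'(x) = 1125*x^2 - 1650*x + 465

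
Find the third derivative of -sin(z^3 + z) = 27*z^6*cos(z^3 + z) + 27*z^4*cos(z^3 + z) + 54*z^3*sin(z^3 + z) + 9*z^2*cos(z^3 + z) + 18*z*sin(z^3 + z) - 5*cos(z^3 + z)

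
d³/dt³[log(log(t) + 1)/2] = (2*log(t)^2 + 7*log(t) + 7)/(2*t^3*log(t)^3 + 6*t^3*log(t)^2 + 6*t^3*log(t) + 2*t^3)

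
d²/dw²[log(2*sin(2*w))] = -4/sin(2*w)^2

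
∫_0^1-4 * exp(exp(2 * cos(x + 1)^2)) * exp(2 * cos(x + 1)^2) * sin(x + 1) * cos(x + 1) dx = -exp(exp(2*cos(1)^2)) + exp(exp(2*cos(2)^2))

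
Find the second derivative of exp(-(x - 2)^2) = (4*x^2 - 16*x + 14)*exp(-x^2 + 4*x - 4)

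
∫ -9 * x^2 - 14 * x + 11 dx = -3*x^3 - 7*x^2 + 11*x + C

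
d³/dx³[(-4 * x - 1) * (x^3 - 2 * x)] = -96*x - 6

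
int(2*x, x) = x^2 + C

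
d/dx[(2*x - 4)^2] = 8*x - 16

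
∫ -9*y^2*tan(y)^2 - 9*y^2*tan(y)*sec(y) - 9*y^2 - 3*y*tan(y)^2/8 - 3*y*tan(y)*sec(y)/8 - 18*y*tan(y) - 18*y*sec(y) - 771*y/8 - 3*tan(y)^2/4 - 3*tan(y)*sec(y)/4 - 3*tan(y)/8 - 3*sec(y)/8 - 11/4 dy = (-3*y^2 - y/8 - 1/4)*(3*tan(y) + 3*sec(y) + 16) + C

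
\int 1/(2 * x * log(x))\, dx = log(2*log(x))/2 + C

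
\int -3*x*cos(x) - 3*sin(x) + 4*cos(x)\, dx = (4 - 3*x)*sin(x) + C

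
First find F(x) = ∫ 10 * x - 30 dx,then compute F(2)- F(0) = -40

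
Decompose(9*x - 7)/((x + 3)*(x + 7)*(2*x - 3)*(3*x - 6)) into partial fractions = -52/(459*(2*x - 3)) + 35/(918*(x + 7)) - 17/(270*(x + 3)) + 11/(135*(x - 2))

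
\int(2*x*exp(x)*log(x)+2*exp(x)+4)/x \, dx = 2*(exp(x) + 2)*log(x) + C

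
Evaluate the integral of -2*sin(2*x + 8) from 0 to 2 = -cos(8) + cos(12)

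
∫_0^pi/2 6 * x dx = 3*pi^2/4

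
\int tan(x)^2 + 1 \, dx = tan(x) + C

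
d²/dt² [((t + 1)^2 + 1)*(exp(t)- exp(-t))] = (t^2*exp(2*t) - t^2 + 6*t*exp(2*t) + 2*t + 8*exp(2*t))*exp(-t)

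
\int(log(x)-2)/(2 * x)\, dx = (log(x) - 2)^2/4 + C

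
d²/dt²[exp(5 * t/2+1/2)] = 25*exp(5*t/2 + 1/2)/4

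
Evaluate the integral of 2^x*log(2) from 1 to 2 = 2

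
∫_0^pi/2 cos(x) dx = 1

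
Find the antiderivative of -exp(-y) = exp(-y) + C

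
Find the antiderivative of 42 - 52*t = -26*t^2 + 42*t + C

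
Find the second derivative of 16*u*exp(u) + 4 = 16*u*exp(u) + 32*exp(u)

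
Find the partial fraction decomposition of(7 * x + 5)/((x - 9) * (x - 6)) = -47/(3*(x - 6)) + 68/(3*(x - 9))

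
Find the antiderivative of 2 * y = y^2 + C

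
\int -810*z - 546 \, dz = -405*z^2 - 546*z + C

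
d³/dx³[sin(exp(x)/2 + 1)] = (-exp(2*x)*cos(exp(x)/2 + 1) - 6*exp(x)*sin(exp(x)/2 + 1) + 4*cos(exp(x)/2 + 1))*exp(x)/8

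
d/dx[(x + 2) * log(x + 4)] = (x*log(x + 4) + x + 4*log(x + 4) + 2)/(x + 4)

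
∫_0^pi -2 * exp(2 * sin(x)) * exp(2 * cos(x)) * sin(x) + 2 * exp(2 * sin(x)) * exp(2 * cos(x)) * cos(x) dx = -exp(2) + exp(-2)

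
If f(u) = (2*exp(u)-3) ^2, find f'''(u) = 32*exp(2*u) - 12*exp(u)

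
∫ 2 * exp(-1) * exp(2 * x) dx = exp(2*x - 1) + C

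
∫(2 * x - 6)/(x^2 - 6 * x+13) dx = log((x - 3)^2 + 4) + C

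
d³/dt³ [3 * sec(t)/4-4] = 3*(-1 + 6/cos(t)^2)*sin(t)/(4*cos(t)^2)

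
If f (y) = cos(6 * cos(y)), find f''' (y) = -216*sin(y)^3*sin(6*cos(y)) - 6*sin(y)*sin(6*cos(y)) - 108*sin(y)*cos(y)*cos(6*cos(y))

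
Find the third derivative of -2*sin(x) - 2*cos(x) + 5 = -2*sin(x) + 2*cos(x)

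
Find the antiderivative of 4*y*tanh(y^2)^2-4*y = -2*tanh(y^2) + C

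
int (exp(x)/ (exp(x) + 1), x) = log(exp(x) + 1) + C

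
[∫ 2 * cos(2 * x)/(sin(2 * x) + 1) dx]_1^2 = log(sin(4) + 1) - log(sin(2) + 1)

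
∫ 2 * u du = u^2 + C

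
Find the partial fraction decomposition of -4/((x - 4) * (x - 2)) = 2/(x - 2) - 2/(x - 4)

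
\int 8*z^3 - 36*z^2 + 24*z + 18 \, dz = 2*z^4 - 12*z^3 + 12*z^2 + 18*z + C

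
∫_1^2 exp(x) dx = -E + exp(2)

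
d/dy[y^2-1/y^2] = (2*y^4 + 2)/y^3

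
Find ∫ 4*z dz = 2*z^2 + C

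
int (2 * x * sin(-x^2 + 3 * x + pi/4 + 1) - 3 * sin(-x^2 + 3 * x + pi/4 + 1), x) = sin(x^2 - 3*x - 1 + pi/4) + C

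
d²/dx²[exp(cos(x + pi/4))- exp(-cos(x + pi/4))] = (exp(2*cos(x + pi/4))*sin(x + pi/4)^2 - exp(2*cos(x + pi/4))*cos(x + pi/4) - sin(x + pi/4)^2 - cos(x + pi/4))*exp(-cos(x + pi/4))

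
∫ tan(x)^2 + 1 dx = tan(x) + C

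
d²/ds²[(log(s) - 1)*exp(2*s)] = (4*s^2*exp(2*s)*log(s) - 4*s^2*exp(2*s) + 4*s*exp(2*s) - exp(2*s))/s^2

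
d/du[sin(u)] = cos(u)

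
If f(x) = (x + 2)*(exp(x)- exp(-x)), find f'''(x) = (x*exp(2*x) + x + 5*exp(2*x) - 1)*exp(-x)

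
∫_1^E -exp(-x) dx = -exp(-1) + exp(-E)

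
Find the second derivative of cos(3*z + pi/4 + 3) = -9*cos(3*z + pi/4 + 3)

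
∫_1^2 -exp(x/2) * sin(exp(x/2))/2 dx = cos(E) - cos(exp(1/2))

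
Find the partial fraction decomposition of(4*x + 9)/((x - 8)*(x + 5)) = 11/(13*(x + 5)) + 41/(13*(x - 8))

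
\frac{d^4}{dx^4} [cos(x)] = cos(x)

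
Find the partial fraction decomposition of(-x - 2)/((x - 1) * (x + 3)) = -1/(4*(x + 3)) - 3/(4*(x - 1))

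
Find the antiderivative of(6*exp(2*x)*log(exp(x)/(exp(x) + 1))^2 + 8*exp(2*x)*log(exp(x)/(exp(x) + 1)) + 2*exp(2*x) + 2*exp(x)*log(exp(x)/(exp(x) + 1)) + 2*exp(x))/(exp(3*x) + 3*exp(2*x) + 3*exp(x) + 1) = (3*(x - log(exp(x) + 1))^2*exp(2*x) + 2*(x - log(exp(x) + 1))*(exp(x) + 1)*exp(x) + 3*(exp(x) + 1)^2)/(exp(x) + 1)^2 + C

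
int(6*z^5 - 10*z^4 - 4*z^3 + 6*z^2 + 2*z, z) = z^6 - 2*z^5 - z^4 + 2*z^3 + z^2 + C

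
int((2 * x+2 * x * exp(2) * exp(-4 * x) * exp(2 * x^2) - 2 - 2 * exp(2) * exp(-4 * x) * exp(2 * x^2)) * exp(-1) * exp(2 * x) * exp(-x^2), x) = 2*sinh((x - 1)^2) + C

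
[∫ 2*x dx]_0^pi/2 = pi^2/4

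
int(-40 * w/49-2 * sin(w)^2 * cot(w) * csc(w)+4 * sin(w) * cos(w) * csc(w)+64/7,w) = -20*w^2/49 + 64*w/7 + 2*sin(w) + C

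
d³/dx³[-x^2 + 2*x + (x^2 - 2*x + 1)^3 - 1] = 120*x^3 - 360*x^2 + 360*x - 120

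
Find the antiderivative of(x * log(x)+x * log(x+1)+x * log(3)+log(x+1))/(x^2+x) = log(3*x)*log(x + 1) + C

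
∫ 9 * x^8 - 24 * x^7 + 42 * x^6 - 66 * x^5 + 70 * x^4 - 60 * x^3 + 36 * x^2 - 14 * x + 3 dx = x^9 - 3*x^8 + 6*x^7 - 11*x^6 + 14*x^5 - 15*x^4 + 12*x^3 - 7*x^2 + 3*x + C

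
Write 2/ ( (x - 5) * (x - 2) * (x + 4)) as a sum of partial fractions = 1/(27*(x + 4)) - 1/(9*(x - 2)) + 2/(27*(x - 5))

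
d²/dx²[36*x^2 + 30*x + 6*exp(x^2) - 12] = 24*x^2*exp(x^2) + 12*exp(x^2) + 72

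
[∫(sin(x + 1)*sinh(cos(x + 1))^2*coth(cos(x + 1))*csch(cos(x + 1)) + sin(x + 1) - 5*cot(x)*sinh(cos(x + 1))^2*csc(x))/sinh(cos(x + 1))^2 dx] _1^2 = -5*csc(1) + coth(cos(3)) + csch(cos(3)) - csch(cos(2)) - coth(cos(2)) + 5*csc(2)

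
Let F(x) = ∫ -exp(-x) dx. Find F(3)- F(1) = -exp(-1) + exp(-3)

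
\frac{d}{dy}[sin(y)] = cos(y)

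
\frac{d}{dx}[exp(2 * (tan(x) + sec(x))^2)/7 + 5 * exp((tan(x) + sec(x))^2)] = 2*(2*exp(2*sin(x)/cos(x)^2)*exp(cos(x)^(-2))*exp(tan(x)^2)/7 + 5)*(sin(x) + 1)^2*exp(2*sin(x)/cos(x)^2)*exp(cos(x)^(-2))*exp(tan(x)^2)/cos(x)^3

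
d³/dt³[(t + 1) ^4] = 24*t + 24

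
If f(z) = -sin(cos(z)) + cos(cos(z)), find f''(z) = sqrt(2)*(-sin(z)^2*cos(cos(z) + pi/4) + sin(cos(z) + pi/4)*cos(z))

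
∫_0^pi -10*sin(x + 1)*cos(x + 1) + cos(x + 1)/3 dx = -sinh(2)/2 - 2*sin(1)/3 + sinh(1)*cosh(1)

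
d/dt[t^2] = 2*t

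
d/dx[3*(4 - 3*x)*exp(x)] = -9*x*exp(x) + 3*exp(x)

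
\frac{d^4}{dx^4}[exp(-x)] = exp(-x)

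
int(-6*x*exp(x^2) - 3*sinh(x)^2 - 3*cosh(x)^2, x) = -3*exp(x^2) - 3*sinh(2*x)/2 + C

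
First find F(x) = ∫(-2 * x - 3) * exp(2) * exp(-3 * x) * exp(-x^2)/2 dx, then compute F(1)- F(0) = -exp(2)/2 + exp(-2)/2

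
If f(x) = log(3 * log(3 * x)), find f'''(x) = (2*log(x)^2 + 3*log(x) + 4*log(3)*log(x) + 2 + 2*log(3)^2 + 3*log(3))/(x^3*log(x)^3 + 3*x^3*log(3)*log(x)^2 + 3*x^3*log(3)^2*log(x) + x^3*log(3)^3)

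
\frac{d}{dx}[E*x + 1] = E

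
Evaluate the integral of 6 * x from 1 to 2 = 9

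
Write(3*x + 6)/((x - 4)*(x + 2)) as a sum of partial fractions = 3/(x - 4)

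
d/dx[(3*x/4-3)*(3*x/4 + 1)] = 9*x/8 - 3/2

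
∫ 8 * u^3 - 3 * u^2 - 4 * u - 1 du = 2*u^4 - u^3 - 2*u^2 - u + C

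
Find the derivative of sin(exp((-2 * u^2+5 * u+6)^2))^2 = 2*(8*u^3 - 30*u^2 + u + 30)*exp(36)*exp(60*u)*exp(u^2)*exp(-20*u^3)*exp(4*u^4)*sin(2*exp(36)*exp(60*u)*exp(u^2)*exp(-20*u^3)*exp(4*u^4))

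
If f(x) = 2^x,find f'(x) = 2^x*log(2)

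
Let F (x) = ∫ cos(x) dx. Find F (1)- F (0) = sin(1)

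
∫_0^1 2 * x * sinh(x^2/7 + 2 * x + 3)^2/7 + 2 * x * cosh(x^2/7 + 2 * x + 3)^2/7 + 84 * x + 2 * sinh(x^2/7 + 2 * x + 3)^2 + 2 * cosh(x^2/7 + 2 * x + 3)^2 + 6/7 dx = -sinh(6)/2 + 300/7 + sinh(36/7)*cosh(36/7)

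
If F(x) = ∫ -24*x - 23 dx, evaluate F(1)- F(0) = -35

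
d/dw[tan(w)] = cos(w)^(-2)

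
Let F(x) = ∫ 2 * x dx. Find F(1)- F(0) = 1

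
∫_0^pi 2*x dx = pi^2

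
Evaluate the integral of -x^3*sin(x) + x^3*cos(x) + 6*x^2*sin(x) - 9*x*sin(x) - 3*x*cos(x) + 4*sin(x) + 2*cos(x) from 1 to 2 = cos(2) + sin(2)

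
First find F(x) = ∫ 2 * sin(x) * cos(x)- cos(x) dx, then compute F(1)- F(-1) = -2*sin(1)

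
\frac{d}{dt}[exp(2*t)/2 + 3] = exp(2*t)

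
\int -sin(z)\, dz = cos(z) + C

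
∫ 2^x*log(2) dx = 2^x + C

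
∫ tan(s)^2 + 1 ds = tan(s) + C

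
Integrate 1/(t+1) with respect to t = log(2*t + 2) + C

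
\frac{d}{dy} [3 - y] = -1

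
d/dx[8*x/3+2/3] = 8/3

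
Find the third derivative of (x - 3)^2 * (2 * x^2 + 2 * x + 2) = 48*x - 60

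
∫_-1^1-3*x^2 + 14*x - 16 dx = -34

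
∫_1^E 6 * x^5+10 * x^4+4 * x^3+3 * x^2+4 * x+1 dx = -8 + (1 + E)^3*(-exp(2) + E + exp(3))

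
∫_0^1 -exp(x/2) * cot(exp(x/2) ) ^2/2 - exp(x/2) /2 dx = -cot(1) + cot(exp(1/2))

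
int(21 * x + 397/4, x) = 21*x^2/2 + 397*x/4 + C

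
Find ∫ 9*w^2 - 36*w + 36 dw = 3*w^3 - 18*w^2 + 36*w + C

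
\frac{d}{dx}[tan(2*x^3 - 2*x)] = 6*x^2*tan(2*x^3 - 2*x)^2 + 6*x^2 - 2*tan(2*x^3 - 2*x)^2 - 2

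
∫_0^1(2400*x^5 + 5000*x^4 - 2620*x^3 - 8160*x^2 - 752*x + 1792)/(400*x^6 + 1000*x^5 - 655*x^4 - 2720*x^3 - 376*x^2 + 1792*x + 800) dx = -log(50) + log(241/16)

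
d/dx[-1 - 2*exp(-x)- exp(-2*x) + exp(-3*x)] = (2*exp(2*x) + 2*exp(x) - 3)*exp(-3*x)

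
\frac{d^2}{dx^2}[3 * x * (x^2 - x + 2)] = 18*x - 6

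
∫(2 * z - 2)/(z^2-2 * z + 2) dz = log((z - 1)^2 + 1) + C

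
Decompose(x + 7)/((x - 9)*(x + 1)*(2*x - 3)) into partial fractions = -34/(75*(2*x - 3)) + 3/(25*(x + 1)) + 8/(75*(x - 9))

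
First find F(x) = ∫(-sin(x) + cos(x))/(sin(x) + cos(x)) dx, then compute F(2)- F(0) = log(sin(pi/4 + 2)) + log(2)/2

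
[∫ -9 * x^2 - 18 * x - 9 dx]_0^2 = -78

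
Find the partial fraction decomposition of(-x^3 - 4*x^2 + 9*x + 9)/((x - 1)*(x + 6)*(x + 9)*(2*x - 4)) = -111/(220*(x + 9)) + 9/(112*(x + 6)) - 13/(140*(x - 1)) + 3/(176*(x - 2))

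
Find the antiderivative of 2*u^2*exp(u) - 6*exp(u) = 2*((u - 1)^2 - 2)*exp(u) + C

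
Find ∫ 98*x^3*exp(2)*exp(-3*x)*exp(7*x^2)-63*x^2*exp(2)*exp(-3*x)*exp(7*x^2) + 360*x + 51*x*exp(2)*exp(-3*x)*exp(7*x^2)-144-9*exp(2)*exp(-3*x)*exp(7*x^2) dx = 36*x + 45*(2*x - 1)^2 + (7*x^2 - 3*x + 2)*exp(7*x^2 - 3*x + 2) + C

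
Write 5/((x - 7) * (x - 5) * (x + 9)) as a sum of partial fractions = 5/(224*(x + 9)) - 5/(28*(x - 5)) + 5/(32*(x - 7))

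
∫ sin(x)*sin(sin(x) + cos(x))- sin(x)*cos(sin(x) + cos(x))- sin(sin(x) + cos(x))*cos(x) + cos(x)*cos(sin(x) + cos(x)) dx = sqrt(2)*sin(sqrt(2)*sin(x + pi/4) + pi/4) + C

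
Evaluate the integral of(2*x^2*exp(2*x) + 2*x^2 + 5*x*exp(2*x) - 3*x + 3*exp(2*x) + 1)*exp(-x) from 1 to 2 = -5*E - 12*exp(-2) + 5*exp(-1) + 12*exp(2)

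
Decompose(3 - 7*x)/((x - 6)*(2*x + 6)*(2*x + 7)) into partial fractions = 55/(19*(2*x + 7)) - 4/(3*(x + 3)) - 13/(114*(x - 6))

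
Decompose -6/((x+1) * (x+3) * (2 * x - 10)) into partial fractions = -3/(16*(x + 3)) + 1/(4*(x + 1)) - 1/(16*(x - 5))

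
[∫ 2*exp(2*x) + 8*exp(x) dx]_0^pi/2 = -25 + (4 + exp(pi/2))^2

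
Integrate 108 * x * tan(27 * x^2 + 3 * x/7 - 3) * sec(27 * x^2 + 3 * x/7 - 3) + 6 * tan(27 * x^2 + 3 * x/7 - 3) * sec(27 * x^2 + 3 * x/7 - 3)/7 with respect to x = 2*sec(27*x^2 + 3*x/7 - 3) + C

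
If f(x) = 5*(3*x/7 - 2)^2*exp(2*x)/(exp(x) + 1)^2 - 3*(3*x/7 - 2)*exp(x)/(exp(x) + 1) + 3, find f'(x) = (90*x^2*exp(2*x) + 90*x*exp(3*x) - 813*x*exp(2*x) - 63*x*exp(x) - 483*exp(3*x) + 1708*exp(2*x) + 231*exp(x))/(49*exp(3*x) + 147*exp(2*x) + 147*exp(x) + 49)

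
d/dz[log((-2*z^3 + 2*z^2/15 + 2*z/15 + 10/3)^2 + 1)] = (5400*z^5 - 600*z^4 - 464*z^3 - 8976*z^2 + 408*z + 200)/(900*z^6 - 120*z^5 - 116*z^4 - 2992*z^3 + 204*z^2 + 200*z + 2725)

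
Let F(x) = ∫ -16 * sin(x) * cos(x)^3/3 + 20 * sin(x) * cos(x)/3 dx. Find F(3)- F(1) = -cos(6) + cos(2) - cos(4)/6 + cos(12)/6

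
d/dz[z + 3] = 1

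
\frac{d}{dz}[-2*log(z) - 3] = -2/z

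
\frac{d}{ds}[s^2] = 2*s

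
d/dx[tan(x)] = cos(x)^(-2)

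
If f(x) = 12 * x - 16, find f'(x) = 12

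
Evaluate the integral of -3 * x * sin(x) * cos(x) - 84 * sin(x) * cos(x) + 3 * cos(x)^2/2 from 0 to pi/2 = -42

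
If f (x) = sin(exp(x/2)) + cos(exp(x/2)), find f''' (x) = sqrt(2)*(-exp(3*x/2)*cos(exp(x/2) + pi/4) + exp(x/2)*cos(exp(x/2) + pi/4) - 3*exp(x)*sin(exp(x/2) + pi/4))/8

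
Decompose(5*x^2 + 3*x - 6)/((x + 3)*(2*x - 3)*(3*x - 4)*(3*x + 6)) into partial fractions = -31/(65*(3*x - 4)) + 26/(63*(2*x - 3)) - 10/(117*(x + 3)) + 4/(105*(x + 2))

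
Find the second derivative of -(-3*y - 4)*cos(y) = -3*y*cos(y) - 6*sin(y) - 4*cos(y)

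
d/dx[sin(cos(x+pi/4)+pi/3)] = -sin(x + pi/4)*cos(cos(x + pi/4) + pi/3)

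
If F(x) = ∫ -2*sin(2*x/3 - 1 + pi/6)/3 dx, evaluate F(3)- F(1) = -sin((1 + pi)/3) + cos(pi/6 + 1)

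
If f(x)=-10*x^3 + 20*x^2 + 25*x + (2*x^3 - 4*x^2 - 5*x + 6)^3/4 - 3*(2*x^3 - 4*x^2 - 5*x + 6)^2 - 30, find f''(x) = 144*x^7 - 672*x^6 + 378*x^5 + 1500*x^4 - 930*x^3 - 972*x^2 + 9*x/2 + 187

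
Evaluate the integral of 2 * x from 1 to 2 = 3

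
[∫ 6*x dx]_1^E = -3 + 3*exp(2)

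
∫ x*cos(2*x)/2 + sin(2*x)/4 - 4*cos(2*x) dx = (x/4 - 2)*sin(2*x) + C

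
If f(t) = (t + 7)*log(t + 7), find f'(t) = log(t + 7) + 1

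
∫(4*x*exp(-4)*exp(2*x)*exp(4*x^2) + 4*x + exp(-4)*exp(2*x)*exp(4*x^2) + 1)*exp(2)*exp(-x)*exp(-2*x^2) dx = 2*sinh(2*x^2 + x - 2) + C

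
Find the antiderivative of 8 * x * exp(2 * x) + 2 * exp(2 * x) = (4*x - 1)*exp(2*x) + C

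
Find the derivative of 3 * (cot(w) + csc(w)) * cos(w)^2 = 3*(-5*cos(w)/2 - cos(2*w) + cos(3*w)/2 + cos(4*w)/2 - 3/2)/(1 - cos(2*w))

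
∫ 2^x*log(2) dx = 2^x + C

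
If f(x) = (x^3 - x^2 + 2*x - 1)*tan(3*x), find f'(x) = 3*x^3/cos(3*x)^2 + 3*x^2*tan(3*x) - 3*x^2/cos(3*x)^2 - 2*x*tan(3*x) + 6*x/cos(3*x)^2 + 2*tan(3*x) - 3/cos(3*x)^2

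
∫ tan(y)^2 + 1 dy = tan(y) + C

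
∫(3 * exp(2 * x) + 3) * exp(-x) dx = 6*sinh(x) + C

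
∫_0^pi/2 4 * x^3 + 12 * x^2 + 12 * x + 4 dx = -1 + (1 + pi/2)^4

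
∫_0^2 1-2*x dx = -2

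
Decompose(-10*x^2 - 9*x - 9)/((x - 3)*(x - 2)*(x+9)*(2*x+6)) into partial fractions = 41/(88*(x + 9)) - 1/(5*(x + 3)) + 67/(110*(x - 2)) - 7/(8*(x - 3))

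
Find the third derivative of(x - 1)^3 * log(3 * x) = (6*x^3*log(x) + 6*x^3*log(3) + 11*x^3 - 6*x^2 - 3*x - 2)/x^3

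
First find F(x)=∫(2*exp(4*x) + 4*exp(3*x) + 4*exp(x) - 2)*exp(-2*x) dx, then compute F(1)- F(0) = -4 + (-exp(-1) + 2 + E)^2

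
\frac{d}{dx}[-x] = -1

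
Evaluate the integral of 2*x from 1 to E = -1 + exp(2)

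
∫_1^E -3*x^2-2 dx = -exp(3) - 2*E + 3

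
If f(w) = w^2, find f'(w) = 2*w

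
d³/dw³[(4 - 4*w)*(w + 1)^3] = -96*w - 48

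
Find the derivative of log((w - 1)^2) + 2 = 2/(w - 1)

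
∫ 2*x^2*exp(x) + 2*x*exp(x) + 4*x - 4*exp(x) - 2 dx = -2*(exp(x) + 1)*(-x^2 + x + 1) + C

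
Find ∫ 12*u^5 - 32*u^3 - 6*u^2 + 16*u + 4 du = 2*u^6 - 8*u^4 - 2*u^3 + 8*u^2 + 4*u + C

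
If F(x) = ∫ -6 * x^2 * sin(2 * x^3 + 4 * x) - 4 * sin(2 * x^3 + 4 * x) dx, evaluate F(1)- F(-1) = 0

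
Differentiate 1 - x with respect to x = -1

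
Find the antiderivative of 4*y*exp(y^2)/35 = 2*exp(y^2)/35 + C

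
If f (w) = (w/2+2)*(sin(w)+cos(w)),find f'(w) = -w*sin(w)/2 + w*cos(w)/2 - 3*sin(w)/2 + 5*cos(w)/2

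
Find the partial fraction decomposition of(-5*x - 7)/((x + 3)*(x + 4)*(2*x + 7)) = -42/(2*x + 7) + 13/(x + 4) + 8/(x + 3)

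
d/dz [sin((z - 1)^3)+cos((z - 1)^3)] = -3*z^2*sin(z^3 - 3*z^2 + 3*z - 1) + 3*z^2*cos(z^3 - 3*z^2 + 3*z - 1) + 6*z*sin(z^3 - 3*z^2 + 3*z - 1) - 6*z*cos(z^3 - 3*z^2 + 3*z - 1) - 3*sin(z^3 - 3*z^2 + 3*z - 1) + 3*cos(z^3 - 3*z^2 + 3*z - 1)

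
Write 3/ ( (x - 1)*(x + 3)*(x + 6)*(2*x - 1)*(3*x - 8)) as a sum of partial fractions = 243/(28730*(3*x - 8)) + 48/(1183*(2*x - 1)) + 1/(2366*(x + 6)) - 1/(476*(x + 3)) - 3/(140*(x - 1))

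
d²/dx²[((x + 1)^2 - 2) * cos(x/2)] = -x^2*cos(x/2)/4 - 2*x*sin(x/2) - x*cos(x/2)/2 - 2*sin(x/2) + 9*cos(x/2)/4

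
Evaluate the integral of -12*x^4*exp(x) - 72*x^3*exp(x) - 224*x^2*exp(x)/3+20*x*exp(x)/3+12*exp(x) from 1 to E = -4*(-3 + 2*E/3 + 6*exp(2) + 3*exp(3))*exp(1 + E) + 80*E/3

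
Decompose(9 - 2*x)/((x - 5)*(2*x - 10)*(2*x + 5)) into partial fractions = 28/(225*(2*x + 5)) - 14/(225*(x - 5)) - 1/(30*(x - 5)^2)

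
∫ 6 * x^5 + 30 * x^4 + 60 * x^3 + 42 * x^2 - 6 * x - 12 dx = x^6 + 6*x^5 + 15*x^4 + 14*x^3 - 3*x^2 - 12*x + C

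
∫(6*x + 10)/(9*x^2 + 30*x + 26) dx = log((3*x + 5)^2 + 1)/3 + C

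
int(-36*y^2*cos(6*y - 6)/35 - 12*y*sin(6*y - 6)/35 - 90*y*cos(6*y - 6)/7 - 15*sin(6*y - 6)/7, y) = -3*y*(2*y + 25)*sin(6*y - 6)/35 + C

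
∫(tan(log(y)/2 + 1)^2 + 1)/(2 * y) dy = tan(log(y)/2 + 1) + C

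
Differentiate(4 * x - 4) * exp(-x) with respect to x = (8 - 4*x)*exp(-x)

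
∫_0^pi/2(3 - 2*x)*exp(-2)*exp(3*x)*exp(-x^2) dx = -exp(-2) + exp(-pi^2/4 - 2 + 3*pi/2)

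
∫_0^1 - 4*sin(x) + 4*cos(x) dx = -4 + 4*cos(1) + 4*sin(1)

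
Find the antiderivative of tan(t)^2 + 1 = tan(t) + C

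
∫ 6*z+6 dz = 3*z^2 + 6*z + C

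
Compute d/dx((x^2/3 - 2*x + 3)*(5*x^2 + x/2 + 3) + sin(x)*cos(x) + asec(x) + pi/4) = (40*x^5*sqrt(1 - 1/x^2) - 177*x^4*sqrt(1 - 1/x^2) + 180*x^3*sqrt(1 - 1/x^2) - 12*x^2*sqrt(1 - 1/x^2)*sin(x)^2 - 21*x^2*sqrt(1 - 1/x^2) + 6)/(6*x^2*sqrt(1 - 1/x^2))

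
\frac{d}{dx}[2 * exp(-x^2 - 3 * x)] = (-4*x - 6)*exp(-x^2 - 3*x)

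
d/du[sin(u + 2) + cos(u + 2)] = -sin(u + 2) + cos(u + 2)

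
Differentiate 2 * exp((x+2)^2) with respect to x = 4*x*exp(x^2 + 4*x + 4) + 8*exp(x^2 + 4*x + 4)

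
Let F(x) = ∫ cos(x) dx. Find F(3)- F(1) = -sin(1) + sin(3)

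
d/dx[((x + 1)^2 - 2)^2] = 4*x^3 + 12*x^2 + 4*x - 4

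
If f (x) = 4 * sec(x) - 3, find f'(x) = 4*tan(x)*sec(x)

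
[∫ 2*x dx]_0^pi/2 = pi^2/4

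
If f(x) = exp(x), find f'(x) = exp(x)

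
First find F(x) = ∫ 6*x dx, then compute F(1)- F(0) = 3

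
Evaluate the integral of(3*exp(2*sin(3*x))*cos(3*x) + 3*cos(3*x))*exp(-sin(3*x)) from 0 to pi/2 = -E + exp(-1)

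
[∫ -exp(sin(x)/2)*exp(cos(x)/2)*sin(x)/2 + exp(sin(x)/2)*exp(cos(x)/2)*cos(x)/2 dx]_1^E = -exp(cos(1)/2 + sin(1)/2) + exp(cos(E)/2 + sin(E)/2)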